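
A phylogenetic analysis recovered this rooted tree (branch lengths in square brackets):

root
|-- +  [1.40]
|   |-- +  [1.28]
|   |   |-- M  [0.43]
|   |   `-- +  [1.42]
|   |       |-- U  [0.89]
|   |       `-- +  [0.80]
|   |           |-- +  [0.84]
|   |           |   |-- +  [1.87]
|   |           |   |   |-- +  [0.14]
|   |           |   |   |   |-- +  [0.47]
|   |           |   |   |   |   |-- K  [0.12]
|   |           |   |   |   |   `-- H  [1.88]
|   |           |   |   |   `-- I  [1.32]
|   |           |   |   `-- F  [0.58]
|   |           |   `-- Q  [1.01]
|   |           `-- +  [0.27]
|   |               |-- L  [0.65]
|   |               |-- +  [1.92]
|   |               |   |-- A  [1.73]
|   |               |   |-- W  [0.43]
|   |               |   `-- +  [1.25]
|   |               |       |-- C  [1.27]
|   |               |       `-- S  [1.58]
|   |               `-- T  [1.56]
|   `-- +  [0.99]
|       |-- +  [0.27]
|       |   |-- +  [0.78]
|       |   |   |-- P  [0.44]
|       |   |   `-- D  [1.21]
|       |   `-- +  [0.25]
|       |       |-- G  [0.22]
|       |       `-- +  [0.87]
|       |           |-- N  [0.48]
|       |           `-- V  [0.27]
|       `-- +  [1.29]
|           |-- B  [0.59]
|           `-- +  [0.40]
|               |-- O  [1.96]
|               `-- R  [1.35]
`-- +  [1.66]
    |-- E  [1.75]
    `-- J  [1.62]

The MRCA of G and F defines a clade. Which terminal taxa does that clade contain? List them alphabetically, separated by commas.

Tracing G: it sits inside (G,(N,V)).
Tracing F: it sits inside (((K,H),I),F).
The smallest clade enclosing both is ((M,(U,(((((K,H),I),F),Q),(L,(A,W,(C,S)),T)))),(((P,D),(G,(N,V))),(B,(O,R)))); the answer is its 21 terminal taxa in alphabetical order.

A, B, C, D, F, G, H, I, K, L, M, N, O, P, Q, R, S, T, U, V, W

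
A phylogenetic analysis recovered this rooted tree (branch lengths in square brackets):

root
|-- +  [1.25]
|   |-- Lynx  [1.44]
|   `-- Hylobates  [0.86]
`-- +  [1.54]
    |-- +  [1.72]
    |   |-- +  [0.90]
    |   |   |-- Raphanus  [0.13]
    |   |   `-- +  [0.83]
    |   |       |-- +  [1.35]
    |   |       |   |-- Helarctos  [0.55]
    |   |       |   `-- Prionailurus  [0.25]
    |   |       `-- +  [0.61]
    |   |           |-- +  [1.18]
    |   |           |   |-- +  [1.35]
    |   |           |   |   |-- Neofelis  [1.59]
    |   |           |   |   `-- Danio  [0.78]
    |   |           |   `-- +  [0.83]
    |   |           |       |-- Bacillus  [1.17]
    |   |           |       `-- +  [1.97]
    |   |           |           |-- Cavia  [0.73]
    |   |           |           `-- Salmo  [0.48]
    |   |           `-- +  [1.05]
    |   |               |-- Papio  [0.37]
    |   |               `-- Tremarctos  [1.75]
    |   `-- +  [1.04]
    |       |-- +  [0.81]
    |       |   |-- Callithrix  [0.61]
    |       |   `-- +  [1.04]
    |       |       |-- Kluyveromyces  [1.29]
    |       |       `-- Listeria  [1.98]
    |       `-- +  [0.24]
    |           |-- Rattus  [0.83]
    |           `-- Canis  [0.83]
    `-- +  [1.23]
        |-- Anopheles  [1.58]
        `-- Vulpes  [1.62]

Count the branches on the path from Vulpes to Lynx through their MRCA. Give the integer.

The MRCA of Vulpes and Lynx is the root of the tree.
From Vulpes up to that node: 3 branches. From Lynx up to the same node: 2 branches. Total: 3 + 2 = 5.

5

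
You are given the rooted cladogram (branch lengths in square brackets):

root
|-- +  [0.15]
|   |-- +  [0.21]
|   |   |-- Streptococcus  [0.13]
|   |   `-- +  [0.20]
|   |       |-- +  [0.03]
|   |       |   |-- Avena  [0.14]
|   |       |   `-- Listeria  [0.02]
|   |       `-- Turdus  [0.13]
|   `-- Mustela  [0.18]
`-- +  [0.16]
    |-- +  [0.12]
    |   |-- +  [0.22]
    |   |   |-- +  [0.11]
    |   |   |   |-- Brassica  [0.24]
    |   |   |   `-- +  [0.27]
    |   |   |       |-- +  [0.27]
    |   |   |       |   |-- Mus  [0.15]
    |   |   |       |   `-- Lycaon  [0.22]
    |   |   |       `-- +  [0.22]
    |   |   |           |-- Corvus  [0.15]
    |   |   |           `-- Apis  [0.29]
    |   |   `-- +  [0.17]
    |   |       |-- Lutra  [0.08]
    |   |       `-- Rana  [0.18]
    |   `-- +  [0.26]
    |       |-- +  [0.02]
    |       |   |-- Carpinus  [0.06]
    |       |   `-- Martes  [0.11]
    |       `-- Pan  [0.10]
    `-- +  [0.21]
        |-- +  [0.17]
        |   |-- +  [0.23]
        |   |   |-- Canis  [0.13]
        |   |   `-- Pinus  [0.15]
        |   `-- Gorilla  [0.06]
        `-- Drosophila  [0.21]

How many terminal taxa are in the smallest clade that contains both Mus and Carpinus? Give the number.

10

The MRCA of Mus and Carpinus is the node subtending (((Brassica,((Mus,Lycaon),(Corvus,Apis))),(Lutra,Rana)),((Carpinus,Martes),Pan)).
That clade contains 10 terminal taxa: Apis, Brassica, Carpinus, Corvus, Lutra, Lycaon, Martes, Mus, Pan, Rana.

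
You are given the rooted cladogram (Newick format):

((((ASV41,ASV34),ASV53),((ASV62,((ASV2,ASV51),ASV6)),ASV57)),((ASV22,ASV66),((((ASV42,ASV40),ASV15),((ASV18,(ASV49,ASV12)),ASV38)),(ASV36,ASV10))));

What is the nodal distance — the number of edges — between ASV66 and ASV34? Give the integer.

7

The MRCA of ASV66 and ASV34 is the root of the tree.
From ASV66 up to that node: 3 branches. From ASV34 up to the same node: 4 branches. Total: 3 + 4 = 7.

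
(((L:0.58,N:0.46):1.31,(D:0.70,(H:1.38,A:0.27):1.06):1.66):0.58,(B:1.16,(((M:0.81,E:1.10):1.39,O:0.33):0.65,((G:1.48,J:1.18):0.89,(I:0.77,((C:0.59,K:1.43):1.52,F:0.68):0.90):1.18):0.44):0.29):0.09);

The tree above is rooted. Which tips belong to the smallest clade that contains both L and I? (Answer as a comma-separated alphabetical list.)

A, B, C, D, E, F, G, H, I, J, K, L, M, N, O

Tracing L: it sits inside (L,N).
Tracing I: it sits inside (I,((C,K),F)).
The smallest clade enclosing both is the whole tree (their MRCA is the root), so the answer is all 15 tips in alphabetical order.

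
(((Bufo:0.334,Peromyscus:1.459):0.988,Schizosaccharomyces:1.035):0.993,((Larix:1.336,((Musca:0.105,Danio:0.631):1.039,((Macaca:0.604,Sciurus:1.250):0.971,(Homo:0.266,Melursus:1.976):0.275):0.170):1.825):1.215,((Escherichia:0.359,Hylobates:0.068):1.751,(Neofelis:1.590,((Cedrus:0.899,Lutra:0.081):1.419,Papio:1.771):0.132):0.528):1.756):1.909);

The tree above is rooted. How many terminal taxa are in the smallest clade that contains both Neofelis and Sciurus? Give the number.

The MRCA of Neofelis and Sciurus is the node subtending ((Larix,((Musca,Danio),((Macaca,Sciurus),(Homo,Melursus)))),((Escherichia,Hylobates),(Neofelis,((Cedrus,Lutra),Papio)))).
That clade contains 13 terminal taxa: Cedrus, Danio, Escherichia, Homo, Hylobates, Larix, Lutra, Macaca, Melursus, Musca, Neofelis, Papio, Sciurus.

13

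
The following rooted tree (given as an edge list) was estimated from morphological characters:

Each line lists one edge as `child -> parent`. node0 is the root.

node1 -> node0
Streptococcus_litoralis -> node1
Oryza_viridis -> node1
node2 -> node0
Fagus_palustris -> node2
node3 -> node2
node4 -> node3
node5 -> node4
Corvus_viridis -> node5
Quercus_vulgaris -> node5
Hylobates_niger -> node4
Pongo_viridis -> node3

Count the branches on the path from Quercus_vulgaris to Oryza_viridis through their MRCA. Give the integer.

7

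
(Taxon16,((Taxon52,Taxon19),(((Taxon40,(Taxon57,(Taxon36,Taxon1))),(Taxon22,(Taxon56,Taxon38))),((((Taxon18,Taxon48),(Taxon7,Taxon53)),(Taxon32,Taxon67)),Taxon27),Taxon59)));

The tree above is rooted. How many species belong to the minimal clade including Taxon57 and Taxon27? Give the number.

The MRCA of Taxon57 and Taxon27 is the node subtending (((Taxon40,(Taxon57,(Taxon36,Taxon1))),(Taxon22,(Taxon56,Taxon38))),((((Taxon18,Taxon48),(Taxon7,Taxon53)),(Taxon32,Taxon67)),Taxon27),Taxon59).
That clade contains 15 terminal taxa: Taxon1, Taxon18, Taxon22, Taxon27, Taxon32, Taxon36, Taxon38, Taxon40, Taxon48, Taxon53, Taxon56, Taxon57, Taxon59, Taxon67, Taxon7.

15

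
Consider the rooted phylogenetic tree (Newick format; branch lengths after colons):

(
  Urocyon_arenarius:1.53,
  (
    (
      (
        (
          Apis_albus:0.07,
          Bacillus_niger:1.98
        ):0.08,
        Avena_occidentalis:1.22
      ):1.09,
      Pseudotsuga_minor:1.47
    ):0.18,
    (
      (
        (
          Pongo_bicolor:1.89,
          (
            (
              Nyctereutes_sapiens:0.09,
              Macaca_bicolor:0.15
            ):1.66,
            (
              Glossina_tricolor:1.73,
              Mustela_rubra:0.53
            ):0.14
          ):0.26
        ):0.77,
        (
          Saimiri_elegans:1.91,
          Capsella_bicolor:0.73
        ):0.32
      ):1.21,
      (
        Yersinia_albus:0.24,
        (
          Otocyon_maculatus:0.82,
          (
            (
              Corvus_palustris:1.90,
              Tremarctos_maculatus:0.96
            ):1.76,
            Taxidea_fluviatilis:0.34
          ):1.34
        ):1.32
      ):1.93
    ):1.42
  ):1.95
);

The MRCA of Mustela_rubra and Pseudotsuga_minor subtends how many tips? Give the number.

16

The MRCA of Mustela_rubra and Pseudotsuga_minor is the node subtending ((((Apis_albus,Bacillus_niger),Avena_occidentalis),Pseudotsuga_minor),(((Pongo_bicolor,((Nyctereutes_sapiens,Macaca_bicolor),(Glossina_tricolor,Mustela_rubra))),(Saimiri_elegans,Capsella_bicolor)),(Yersinia_albus,(Otocyon_maculatus,((Corvus_palustris,Tremarctos_maculatus),Taxidea_fluviatilis))))).
That clade contains 16 terminal taxa: Apis_albus, Avena_occidentalis, Bacillus_niger, Capsella_bicolor, Corvus_palustris, Glossina_tricolor, Macaca_bicolor, Mustela_rubra, Nyctereutes_sapiens, Otocyon_maculatus, Pongo_bicolor, Pseudotsuga_minor, Saimiri_elegans, Taxidea_fluviatilis, Tremarctos_maculatus, Yersinia_albus.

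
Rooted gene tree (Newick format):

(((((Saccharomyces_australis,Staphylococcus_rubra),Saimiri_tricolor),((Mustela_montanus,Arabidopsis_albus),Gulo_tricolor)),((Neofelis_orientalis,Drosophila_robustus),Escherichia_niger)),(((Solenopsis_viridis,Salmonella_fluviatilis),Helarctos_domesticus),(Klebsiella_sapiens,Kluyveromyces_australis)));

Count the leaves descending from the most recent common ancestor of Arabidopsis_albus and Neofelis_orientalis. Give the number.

9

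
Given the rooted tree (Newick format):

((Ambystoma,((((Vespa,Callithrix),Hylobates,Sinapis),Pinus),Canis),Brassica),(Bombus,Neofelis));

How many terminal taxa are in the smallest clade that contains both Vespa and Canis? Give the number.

The MRCA of Vespa and Canis is the node subtending ((((Vespa,Callithrix),Hylobates,Sinapis),Pinus),Canis).
That clade contains 6 terminal taxa: Callithrix, Canis, Hylobates, Pinus, Sinapis, Vespa.

6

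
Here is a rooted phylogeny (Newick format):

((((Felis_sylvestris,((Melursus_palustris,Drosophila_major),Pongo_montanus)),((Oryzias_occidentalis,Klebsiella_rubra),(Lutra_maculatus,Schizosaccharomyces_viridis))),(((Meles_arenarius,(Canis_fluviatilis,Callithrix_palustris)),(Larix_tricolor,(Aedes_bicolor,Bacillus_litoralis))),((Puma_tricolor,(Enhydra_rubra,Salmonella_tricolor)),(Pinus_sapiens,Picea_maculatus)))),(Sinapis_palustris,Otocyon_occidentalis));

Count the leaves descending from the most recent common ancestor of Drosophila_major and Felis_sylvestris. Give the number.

The MRCA of Drosophila_major and Felis_sylvestris is the node subtending (Felis_sylvestris,((Melursus_palustris,Drosophila_major),Pongo_montanus)).
That clade contains 4 terminal taxa: Drosophila_major, Felis_sylvestris, Melursus_palustris, Pongo_montanus.

4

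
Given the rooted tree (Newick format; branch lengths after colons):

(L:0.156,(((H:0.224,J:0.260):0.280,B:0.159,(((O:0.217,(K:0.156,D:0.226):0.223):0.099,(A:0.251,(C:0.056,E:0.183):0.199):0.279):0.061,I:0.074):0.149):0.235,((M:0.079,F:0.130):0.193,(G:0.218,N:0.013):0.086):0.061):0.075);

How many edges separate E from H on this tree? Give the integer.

7

The MRCA of E and H is the node subtending ((H,J),B,(((O,(K,D)),(A,(C,E))),I)).
From E up to that node: 5 branches. From H up to the same node: 2 branches. Total: 5 + 2 = 7.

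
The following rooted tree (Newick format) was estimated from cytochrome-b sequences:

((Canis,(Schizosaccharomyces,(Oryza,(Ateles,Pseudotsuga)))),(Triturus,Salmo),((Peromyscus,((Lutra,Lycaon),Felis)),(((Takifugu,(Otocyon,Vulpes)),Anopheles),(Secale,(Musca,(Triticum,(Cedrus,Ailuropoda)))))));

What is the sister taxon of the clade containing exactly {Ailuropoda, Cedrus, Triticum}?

Musca

The clade containing exactly {Ailuropoda, Cedrus, Triticum} attaches to the tree at the node subtending (Musca,(Triticum,(Cedrus,Ailuropoda))).
The other lineage descending from that same node — the sister group — is the single tip Musca.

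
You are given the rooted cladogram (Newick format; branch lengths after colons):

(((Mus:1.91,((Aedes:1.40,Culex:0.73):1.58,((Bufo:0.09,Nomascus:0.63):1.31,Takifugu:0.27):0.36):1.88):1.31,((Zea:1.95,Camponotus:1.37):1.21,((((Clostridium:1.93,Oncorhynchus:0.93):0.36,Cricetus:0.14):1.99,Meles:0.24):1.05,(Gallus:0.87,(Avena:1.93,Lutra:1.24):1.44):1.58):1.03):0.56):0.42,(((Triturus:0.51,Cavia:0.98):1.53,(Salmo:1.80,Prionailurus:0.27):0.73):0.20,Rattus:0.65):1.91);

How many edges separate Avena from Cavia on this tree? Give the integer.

10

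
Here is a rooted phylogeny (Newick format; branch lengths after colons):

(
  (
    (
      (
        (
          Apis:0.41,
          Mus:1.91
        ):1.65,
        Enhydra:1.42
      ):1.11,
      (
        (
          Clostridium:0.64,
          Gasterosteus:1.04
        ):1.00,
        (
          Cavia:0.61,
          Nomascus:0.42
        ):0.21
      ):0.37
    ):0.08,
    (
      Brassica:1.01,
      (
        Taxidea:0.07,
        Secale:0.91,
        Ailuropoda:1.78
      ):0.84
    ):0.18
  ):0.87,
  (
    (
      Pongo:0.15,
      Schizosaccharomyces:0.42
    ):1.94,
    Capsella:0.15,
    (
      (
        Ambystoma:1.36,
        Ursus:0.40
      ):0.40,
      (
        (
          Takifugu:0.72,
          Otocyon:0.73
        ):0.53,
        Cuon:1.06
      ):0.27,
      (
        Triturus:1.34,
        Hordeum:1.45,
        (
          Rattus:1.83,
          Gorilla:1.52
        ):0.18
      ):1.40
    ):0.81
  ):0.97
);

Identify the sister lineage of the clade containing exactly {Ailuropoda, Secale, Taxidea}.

Brassica

The clade containing exactly {Ailuropoda, Secale, Taxidea} attaches to the tree at the node subtending (Brassica,(Taxidea,Secale,Ailuropoda)).
The other lineage descending from that same node — the sister group — is the single tip Brassica.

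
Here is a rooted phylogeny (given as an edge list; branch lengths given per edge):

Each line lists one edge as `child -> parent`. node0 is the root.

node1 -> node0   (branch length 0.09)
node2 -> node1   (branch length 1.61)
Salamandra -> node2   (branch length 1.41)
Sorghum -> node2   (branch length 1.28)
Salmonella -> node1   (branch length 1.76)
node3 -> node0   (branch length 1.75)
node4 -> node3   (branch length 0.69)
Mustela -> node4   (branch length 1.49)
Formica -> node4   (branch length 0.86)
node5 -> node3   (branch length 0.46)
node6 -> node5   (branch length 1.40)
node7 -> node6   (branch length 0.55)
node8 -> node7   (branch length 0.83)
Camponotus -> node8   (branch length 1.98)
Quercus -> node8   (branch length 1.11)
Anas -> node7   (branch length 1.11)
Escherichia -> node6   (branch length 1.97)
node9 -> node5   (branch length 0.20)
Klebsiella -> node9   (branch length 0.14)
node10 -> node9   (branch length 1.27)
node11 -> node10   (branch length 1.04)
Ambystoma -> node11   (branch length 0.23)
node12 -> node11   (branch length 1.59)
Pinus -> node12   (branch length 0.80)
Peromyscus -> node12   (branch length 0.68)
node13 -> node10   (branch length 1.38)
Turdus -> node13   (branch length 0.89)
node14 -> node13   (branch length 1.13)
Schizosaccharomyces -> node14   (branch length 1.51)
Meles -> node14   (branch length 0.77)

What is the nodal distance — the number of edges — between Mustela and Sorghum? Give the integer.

6

The MRCA of Mustela and Sorghum is the root of the tree.
From Mustela up to that node: 3 branches. From Sorghum up to the same node: 3 branches. Total: 3 + 3 = 6.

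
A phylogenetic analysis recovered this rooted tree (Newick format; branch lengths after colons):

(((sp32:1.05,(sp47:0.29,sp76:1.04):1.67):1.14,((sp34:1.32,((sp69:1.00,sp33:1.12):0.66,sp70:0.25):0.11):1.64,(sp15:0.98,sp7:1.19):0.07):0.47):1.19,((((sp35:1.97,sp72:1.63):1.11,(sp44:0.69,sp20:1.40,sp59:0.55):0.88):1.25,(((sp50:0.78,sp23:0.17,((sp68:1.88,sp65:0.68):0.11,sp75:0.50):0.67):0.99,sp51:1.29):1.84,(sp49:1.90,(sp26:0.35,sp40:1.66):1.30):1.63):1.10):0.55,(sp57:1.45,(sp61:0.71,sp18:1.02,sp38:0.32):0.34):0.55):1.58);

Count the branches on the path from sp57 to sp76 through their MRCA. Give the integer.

7

The MRCA of sp57 and sp76 is the root of the tree.
From sp57 up to that node: 3 branches. From sp76 up to the same node: 4 branches. Total: 3 + 4 = 7.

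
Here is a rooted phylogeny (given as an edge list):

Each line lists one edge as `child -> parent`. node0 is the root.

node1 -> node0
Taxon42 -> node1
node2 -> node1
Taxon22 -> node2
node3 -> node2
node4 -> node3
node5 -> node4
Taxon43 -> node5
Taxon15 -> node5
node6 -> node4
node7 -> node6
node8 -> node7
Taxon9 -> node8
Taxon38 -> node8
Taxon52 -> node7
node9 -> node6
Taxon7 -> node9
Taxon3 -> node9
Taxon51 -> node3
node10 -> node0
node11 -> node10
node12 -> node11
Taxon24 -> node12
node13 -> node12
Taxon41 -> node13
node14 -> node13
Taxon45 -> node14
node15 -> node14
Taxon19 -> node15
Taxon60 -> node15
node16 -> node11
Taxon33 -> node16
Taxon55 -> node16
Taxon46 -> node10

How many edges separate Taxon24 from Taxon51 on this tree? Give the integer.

8

The MRCA of Taxon24 and Taxon51 is the root of the tree.
From Taxon24 up to that node: 4 branches. From Taxon51 up to the same node: 4 branches. Total: 4 + 4 = 8.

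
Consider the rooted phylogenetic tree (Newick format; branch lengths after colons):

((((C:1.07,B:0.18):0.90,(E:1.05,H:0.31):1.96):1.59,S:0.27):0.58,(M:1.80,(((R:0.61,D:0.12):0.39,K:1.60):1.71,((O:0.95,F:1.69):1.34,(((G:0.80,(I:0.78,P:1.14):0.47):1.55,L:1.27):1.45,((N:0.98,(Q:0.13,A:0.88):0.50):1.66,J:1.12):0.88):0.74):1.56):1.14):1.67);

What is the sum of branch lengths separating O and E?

11.84

The path runs O → … → MRCA → … → E; the MRCA is the root of the tree.
Branch lengths along that path: 0.95 + 1.34 + 1.56 + 1.14 + 1.67 + 0.58 + 1.59 + 1.96 + 1.05 = 11.84.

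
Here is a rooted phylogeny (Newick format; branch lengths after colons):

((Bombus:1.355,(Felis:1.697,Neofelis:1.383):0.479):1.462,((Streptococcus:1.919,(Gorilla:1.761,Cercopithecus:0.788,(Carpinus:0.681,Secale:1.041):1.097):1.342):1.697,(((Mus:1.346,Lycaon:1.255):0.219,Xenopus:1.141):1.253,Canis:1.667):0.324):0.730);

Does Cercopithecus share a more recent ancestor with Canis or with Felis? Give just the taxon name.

Canis

The MRCA of Cercopithecus and Canis subtends ((Streptococcus,(Gorilla,Cercopithecus,(Carpinus,Secale))),(((Mus,Lycaon),Xenopus),Canis)) (9 taxa).
The MRCA of Cercopithecus and Felis is the root, subtending the entire tree (12 taxa).
The first is nested inside the second, so Cercopithecus shares a more recent common ancestor with Canis.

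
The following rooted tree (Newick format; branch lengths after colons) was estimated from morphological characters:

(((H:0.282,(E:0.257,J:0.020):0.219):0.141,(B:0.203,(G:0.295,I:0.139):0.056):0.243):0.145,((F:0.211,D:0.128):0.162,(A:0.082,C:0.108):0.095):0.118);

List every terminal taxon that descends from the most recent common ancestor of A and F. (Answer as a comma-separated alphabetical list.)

A, C, D, F

Tracing A: it sits inside (A,C).
Tracing F: it sits inside (F,D).
The smallest clade enclosing both is ((F,D),(A,C)); the answer is its 4 terminal taxa in alphabetical order.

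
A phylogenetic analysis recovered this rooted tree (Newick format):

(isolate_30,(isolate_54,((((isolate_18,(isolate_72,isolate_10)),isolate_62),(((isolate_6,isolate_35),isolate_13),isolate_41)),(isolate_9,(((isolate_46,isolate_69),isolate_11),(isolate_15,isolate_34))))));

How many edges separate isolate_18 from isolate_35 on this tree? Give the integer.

The MRCA of isolate_18 and isolate_35 is the node subtending (((isolate_18,(isolate_72,isolate_10)),isolate_62),(((isolate_6,isolate_35),isolate_13),isolate_41)).
From isolate_18 up to that node: 3 branches. From isolate_35 up to the same node: 4 branches. Total: 3 + 4 = 7.

7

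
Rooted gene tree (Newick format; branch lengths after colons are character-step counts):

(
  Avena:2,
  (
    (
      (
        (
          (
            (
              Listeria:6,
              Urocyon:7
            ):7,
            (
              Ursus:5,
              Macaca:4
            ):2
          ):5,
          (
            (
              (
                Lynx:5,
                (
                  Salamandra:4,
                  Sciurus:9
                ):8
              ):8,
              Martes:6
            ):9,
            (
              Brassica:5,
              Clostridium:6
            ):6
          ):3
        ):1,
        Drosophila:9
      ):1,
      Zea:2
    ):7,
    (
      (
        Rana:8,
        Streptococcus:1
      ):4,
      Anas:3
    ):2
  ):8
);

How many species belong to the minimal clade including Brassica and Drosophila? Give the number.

The MRCA of Brassica and Drosophila is the node subtending ((((Listeria,Urocyon),(Ursus,Macaca)),(((Lynx,(Salamandra,Sciurus)),Martes),(Brassica,Clostridium))),Drosophila).
That clade contains 11 terminal taxa: Brassica, Clostridium, Drosophila, Listeria, Lynx, Macaca, Martes, Salamandra, Sciurus, Urocyon, Ursus.

11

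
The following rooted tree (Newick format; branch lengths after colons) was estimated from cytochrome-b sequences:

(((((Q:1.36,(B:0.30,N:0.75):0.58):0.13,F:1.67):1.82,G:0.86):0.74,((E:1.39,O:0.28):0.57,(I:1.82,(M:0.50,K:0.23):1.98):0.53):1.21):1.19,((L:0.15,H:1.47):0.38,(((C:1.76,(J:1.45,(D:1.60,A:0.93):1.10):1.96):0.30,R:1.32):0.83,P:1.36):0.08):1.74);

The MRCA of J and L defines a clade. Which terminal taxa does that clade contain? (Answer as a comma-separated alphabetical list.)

Tracing J: it sits inside (J,(D,A)).
Tracing L: it sits inside (L,H).
The smallest clade enclosing both is ((L,H),(((C,(J,(D,A))),R),P)); the answer is its 8 terminal taxa in alphabetical order.

A, C, D, H, J, L, P, R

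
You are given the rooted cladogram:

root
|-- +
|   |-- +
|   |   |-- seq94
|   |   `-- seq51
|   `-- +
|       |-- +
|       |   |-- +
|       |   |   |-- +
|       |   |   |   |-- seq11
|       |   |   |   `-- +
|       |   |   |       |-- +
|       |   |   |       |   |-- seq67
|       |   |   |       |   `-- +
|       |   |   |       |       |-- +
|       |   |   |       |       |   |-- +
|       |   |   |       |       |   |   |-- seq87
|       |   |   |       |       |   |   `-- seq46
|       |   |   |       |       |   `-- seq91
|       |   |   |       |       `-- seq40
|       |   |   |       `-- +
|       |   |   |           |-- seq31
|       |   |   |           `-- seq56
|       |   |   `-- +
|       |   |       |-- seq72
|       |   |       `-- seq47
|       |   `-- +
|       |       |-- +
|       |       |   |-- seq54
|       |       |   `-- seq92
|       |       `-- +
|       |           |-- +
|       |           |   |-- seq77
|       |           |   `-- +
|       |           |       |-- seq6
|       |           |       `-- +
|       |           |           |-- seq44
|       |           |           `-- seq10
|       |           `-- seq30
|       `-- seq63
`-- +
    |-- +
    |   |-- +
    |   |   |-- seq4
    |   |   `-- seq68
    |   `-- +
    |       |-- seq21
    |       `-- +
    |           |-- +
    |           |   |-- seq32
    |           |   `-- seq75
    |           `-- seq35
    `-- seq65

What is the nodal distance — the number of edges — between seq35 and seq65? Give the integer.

The MRCA of seq35 and seq65 is the node subtending (((seq4,seq68),(seq21,((seq32,seq75),seq35))),seq65).
From seq35 up to that node: 4 branches. From seq65 up to the same node: 1 branch. Total: 4 + 1 = 5.

5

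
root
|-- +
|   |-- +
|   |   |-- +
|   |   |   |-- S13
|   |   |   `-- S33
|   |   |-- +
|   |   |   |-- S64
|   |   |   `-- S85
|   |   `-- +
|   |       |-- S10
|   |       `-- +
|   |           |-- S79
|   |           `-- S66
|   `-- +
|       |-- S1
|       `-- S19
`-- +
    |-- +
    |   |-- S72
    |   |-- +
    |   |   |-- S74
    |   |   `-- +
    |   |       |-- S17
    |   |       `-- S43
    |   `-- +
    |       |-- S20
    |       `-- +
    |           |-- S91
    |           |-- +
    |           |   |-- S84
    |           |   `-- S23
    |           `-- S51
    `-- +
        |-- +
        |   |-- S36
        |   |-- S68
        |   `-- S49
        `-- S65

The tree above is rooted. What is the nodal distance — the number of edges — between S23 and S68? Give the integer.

8

The MRCA of S23 and S68 is the node subtending ((S72,(S74,(S17,S43)),(S20,(S91,(S84,S23),S51))),((S36,S68,S49),S65)).
From S23 up to that node: 5 branches. From S68 up to the same node: 3 branches. Total: 5 + 3 = 8.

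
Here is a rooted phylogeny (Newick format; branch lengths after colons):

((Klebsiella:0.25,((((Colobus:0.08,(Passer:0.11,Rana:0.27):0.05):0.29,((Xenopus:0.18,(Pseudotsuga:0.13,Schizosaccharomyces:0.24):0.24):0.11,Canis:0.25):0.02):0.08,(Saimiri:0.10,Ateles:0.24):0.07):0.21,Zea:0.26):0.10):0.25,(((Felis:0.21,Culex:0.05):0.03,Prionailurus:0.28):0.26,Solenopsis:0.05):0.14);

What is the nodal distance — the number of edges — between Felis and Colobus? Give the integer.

The MRCA of Felis and Colobus is the root of the tree.
From Felis up to that node: 4 branches. From Colobus up to the same node: 6 branches. Total: 4 + 6 = 10.

10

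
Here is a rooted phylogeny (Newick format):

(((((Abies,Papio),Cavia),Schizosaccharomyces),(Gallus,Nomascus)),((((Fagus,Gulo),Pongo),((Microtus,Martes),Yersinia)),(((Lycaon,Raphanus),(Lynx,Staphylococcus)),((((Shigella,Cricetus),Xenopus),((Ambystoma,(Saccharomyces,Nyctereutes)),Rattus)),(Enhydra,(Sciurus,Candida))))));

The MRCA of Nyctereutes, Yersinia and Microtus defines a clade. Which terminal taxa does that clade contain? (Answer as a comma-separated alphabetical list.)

Ambystoma, Candida, Cricetus, Enhydra, Fagus, Gulo, Lycaon, Lynx, Martes, Microtus, Nyctereutes, Pongo, Raphanus, Rattus, Saccharomyces, Sciurus, Shigella, Staphylococcus, Xenopus, Yersinia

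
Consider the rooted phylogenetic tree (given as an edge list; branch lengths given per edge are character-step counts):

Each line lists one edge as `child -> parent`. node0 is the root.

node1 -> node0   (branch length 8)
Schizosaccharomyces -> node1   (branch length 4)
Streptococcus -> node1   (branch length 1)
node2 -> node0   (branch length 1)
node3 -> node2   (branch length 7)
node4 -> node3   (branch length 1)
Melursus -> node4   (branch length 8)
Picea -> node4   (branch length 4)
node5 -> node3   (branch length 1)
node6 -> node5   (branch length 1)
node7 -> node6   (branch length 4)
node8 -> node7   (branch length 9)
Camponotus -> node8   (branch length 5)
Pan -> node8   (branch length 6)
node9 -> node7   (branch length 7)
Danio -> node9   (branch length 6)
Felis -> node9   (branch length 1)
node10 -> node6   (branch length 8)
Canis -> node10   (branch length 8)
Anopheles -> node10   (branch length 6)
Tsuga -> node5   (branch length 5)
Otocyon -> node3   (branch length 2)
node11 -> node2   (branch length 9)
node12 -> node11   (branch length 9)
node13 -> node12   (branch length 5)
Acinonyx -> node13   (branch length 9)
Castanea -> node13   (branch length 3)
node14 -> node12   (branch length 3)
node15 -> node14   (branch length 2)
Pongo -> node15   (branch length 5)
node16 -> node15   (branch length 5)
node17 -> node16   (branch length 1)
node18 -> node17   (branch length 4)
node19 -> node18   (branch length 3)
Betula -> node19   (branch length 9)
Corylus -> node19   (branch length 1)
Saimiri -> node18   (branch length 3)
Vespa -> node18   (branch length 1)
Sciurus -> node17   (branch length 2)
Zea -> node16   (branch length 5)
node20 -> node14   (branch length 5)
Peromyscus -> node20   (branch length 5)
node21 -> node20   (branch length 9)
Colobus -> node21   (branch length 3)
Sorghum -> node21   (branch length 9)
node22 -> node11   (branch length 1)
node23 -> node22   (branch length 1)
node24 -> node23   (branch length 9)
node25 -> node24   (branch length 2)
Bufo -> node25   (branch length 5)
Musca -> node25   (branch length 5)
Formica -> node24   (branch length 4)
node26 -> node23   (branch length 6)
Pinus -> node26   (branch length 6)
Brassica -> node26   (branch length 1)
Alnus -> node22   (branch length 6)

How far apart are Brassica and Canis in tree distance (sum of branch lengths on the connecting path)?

The path runs Brassica → … → MRCA → … → Canis; the MRCA is the node subtending (((Melursus,Picea),((((Camponotus,Pan),(Danio,Felis)),(Canis,Anopheles)),Tsuga),Otocyon),(((Acinonyx,Castanea),((Pongo,((((Betula,Corylus),Saimiri,Vespa),Sciurus),Zea)),(Peromyscus,(Colobus,Sorghum)))),((((Bufo,Musca),Formica),(Pinus,Brassica)),Alnus))).
Branch lengths along that path: 1 + 6 + 1 + 1 + 9 + 7 + 1 + 1 + 8 + 8 = 43.

43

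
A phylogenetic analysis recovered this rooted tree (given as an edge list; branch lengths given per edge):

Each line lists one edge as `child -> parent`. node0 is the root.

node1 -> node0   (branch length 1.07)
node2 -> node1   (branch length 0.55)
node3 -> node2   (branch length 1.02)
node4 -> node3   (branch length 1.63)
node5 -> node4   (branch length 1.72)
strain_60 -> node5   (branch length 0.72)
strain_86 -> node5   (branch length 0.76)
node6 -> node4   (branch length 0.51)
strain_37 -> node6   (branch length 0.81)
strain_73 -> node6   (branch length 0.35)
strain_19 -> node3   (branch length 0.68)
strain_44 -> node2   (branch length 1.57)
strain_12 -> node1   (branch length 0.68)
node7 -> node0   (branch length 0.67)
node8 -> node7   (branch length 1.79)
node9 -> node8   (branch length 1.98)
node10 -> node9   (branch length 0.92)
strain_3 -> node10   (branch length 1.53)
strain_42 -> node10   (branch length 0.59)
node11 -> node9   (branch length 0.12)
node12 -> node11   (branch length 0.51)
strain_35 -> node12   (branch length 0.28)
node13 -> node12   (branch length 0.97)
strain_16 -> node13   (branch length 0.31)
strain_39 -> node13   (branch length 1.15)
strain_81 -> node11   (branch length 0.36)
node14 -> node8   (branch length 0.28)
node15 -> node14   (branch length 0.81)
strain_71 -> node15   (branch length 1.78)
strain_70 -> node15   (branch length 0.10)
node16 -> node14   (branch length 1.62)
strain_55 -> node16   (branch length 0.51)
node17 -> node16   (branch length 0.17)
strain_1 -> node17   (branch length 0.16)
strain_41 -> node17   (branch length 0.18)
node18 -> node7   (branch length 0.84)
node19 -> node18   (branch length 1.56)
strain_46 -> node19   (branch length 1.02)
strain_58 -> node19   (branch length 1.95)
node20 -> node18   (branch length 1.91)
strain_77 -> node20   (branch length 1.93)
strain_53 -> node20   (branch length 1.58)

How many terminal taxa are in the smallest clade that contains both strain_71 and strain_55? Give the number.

5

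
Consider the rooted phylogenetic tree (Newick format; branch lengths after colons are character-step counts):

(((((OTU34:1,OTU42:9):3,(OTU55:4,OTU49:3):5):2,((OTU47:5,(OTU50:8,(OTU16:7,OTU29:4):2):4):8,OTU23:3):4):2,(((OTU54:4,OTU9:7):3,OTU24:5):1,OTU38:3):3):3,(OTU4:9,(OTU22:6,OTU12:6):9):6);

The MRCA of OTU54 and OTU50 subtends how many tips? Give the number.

13

The MRCA of OTU54 and OTU50 is the node subtending ((((OTU34,OTU42),(OTU55,OTU49)),((OTU47,(OTU50,(OTU16,OTU29))),OTU23)),(((OTU54,OTU9),OTU24),OTU38)).
That clade contains 13 terminal taxa: OTU16, OTU23, OTU24, OTU29, OTU34, OTU38, OTU42, OTU47, OTU49, OTU50, OTU54, OTU55, OTU9.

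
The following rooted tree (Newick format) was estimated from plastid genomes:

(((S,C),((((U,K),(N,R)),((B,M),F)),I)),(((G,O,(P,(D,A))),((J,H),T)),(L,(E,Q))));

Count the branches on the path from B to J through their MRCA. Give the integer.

The MRCA of B and J is the root of the tree.
From B up to that node: 6 branches. From J up to the same node: 5 branches. Total: 6 + 5 = 11.

11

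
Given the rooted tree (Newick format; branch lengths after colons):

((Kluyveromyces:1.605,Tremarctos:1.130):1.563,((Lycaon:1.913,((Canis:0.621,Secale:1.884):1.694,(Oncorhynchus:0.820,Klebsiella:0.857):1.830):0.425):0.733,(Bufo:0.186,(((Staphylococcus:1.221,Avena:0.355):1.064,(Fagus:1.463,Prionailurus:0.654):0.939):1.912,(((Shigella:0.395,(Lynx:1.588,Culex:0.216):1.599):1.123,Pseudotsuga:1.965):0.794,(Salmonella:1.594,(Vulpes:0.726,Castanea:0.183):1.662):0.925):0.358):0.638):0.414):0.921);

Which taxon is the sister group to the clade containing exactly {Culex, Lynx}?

Shigella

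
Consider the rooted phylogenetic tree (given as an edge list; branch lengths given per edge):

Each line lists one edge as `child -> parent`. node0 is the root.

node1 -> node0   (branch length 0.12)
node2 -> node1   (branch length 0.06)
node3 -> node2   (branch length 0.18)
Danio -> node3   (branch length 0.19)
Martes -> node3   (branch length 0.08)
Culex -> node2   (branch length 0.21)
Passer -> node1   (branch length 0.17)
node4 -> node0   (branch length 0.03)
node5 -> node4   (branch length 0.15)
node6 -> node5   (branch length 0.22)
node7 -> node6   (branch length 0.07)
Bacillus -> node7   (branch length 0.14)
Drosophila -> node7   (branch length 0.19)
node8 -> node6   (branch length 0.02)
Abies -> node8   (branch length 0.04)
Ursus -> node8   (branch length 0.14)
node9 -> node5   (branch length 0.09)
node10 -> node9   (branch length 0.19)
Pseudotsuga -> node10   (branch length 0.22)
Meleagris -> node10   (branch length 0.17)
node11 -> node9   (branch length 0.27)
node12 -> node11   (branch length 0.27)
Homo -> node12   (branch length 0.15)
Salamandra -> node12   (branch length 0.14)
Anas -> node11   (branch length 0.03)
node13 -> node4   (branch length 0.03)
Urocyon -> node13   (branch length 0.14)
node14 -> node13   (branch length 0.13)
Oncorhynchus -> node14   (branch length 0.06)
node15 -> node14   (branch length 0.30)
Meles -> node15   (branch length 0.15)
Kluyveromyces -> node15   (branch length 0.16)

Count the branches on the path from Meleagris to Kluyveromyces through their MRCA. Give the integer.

8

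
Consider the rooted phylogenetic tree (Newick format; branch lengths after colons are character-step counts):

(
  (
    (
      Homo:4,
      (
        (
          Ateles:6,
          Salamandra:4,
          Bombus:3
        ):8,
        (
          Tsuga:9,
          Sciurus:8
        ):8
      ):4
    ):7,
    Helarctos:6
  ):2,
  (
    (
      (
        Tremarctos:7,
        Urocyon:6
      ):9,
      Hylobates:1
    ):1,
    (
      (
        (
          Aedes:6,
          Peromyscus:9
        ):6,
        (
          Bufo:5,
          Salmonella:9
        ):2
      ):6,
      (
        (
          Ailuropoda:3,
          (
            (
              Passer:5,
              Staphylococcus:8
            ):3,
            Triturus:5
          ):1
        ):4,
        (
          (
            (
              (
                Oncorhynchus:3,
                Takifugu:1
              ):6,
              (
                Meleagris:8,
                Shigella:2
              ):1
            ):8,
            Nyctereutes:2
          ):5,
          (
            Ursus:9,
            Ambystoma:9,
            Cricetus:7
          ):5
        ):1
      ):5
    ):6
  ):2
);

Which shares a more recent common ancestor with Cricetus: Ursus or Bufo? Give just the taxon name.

The MRCA of Cricetus and Ursus subtends (Ursus,Ambystoma,Cricetus) (3 taxa).
The MRCA of Cricetus and Bufo subtends (((Aedes,Peromyscus),(Bufo,Salmonella)),((Ailuropoda,((Passer,Staphylococcus),Triturus)),((((Oncorhynchus,Takifugu),(Meleagris,Shigella)),Nyctereutes),(Ursus,Ambystoma,Cricetus)))) (16 taxa).
The first is nested inside the second, so Cricetus shares a more recent common ancestor with Ursus.

Ursus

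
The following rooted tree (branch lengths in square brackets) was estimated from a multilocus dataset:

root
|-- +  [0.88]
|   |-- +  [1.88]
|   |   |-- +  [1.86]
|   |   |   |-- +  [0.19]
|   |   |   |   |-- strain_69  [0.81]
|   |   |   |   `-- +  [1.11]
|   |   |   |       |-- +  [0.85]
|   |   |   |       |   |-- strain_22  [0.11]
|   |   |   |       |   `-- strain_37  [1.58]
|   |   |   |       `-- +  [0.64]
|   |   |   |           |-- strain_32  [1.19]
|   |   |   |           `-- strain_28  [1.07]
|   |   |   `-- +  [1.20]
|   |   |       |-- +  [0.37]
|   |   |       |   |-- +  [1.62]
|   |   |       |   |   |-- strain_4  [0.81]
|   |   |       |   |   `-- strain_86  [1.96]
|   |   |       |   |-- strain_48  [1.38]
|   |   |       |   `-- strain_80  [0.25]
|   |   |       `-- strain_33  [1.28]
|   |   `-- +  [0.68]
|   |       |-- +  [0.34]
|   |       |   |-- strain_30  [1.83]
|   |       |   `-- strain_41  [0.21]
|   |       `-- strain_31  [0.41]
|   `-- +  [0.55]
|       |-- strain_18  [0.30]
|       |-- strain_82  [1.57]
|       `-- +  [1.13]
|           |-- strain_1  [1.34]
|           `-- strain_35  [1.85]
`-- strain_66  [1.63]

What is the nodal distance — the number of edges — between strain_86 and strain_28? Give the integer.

The MRCA of strain_86 and strain_28 is the node subtending ((strain_69,((strain_22,strain_37),(strain_32,strain_28))),(((strain_4,strain_86),strain_48,strain_80),strain_33)).
From strain_86 up to that node: 4 branches. From strain_28 up to the same node: 4 branches. Total: 4 + 4 = 8.

8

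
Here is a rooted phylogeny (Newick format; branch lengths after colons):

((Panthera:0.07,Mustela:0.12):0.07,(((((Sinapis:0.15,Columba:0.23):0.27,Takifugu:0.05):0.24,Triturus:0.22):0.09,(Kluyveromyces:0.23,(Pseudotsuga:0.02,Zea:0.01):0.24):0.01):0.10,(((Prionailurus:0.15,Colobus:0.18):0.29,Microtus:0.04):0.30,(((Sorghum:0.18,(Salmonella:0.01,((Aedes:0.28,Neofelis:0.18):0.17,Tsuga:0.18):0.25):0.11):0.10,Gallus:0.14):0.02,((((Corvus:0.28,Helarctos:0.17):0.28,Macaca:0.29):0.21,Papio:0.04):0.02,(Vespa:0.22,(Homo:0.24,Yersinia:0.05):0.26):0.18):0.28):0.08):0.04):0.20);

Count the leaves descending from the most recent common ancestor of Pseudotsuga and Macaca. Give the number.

The MRCA of Pseudotsuga and Macaca is the node subtending (((((Sinapis,Columba),Takifugu),Triturus),(Kluyveromyces,(Pseudotsuga,Zea))),(((Prionailurus,Colobus),Microtus),(((Sorghum,(Salmonella,((Aedes,Neofelis),Tsuga))),Gallus),((((Corvus,Helarctos),Macaca),Papio),(Vespa,(Homo,Yersinia)))))).
That clade contains 23 terminal taxa: Aedes, Colobus, Columba, Corvus, Gallus, Helarctos, Homo, Kluyveromyces, Macaca, Microtus, Neofelis, Papio, Prionailurus, Pseudotsuga, Salmonella, Sinapis, Sorghum, Takifugu, Triturus, Tsuga, Vespa, Yersinia, Zea.

23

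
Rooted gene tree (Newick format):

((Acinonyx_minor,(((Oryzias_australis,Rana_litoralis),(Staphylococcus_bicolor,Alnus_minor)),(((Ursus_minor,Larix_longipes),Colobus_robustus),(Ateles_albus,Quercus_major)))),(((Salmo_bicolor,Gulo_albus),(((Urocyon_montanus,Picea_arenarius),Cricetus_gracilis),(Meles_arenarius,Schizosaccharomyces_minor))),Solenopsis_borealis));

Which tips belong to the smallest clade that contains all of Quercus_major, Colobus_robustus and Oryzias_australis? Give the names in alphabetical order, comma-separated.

Tracing Quercus_major: it sits inside (Ateles_albus,Quercus_major).
Tracing Colobus_robustus: it sits inside ((Ursus_minor,Larix_longipes),Colobus_robustus).
Tracing Oryzias_australis: it sits inside (Oryzias_australis,Rana_litoralis).
The smallest clade enclosing all 3 is (((Oryzias_australis,Rana_litoralis),(Staphylococcus_bicolor,Alnus_minor)),(((Ursus_minor,Larix_longipes),Colobus_robustus),(Ateles_albus,Quercus_major))); the answer is its 9 terminal taxa in alphabetical order.

Alnus_minor, Ateles_albus, Colobus_robustus, Larix_longipes, Oryzias_australis, Quercus_major, Rana_litoralis, Staphylococcus_bicolor, Ursus_minor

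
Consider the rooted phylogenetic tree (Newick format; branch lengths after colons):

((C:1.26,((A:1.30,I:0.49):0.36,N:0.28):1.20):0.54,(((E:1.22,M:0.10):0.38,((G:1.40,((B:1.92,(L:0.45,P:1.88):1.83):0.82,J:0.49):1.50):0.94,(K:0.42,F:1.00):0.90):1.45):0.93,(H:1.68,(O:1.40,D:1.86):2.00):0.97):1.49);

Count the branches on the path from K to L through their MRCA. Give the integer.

7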